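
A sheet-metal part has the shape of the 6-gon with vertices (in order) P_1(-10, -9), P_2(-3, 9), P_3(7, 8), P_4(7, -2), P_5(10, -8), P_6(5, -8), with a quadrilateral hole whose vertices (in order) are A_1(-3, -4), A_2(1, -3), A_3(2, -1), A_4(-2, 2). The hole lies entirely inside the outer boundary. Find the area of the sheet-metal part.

Outer boundary:
P_1→P_2: (-10)(9) − (-3)(-9) = -117
P_2→P_3: (-3)(8) − (7)(9) = -87
P_3→P_4: (7)(-2) − (7)(8) = -70
P_4→P_5: (7)(-8) − (10)(-2) = -36
P_5→P_6: (10)(-8) − (5)(-8) = -40
P_6→P_1: (5)(-9) − (-10)(-8) = -125
Σ = -475
Area = |Σ|/2 = 237.5.
Hole:
Apply the surveyor's formula: 2A = Σ (x_i·y_{i+1} − x_{i+1}·y_i), indices taken mod 4.
Σ = (13) + (5) + (2) + (14) = 34
Area = |Σ|/2 = 17.
Net area = 237.5 − 17 = 220.5.

220.5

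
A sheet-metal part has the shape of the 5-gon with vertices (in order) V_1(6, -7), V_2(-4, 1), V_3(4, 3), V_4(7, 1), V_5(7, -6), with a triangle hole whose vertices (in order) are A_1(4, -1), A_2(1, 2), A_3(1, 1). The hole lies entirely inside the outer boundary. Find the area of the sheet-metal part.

57

Outer boundary:
Apply Gauss's area formula: 2A = Σ (x_i·y_{i+1} − x_{i+1}·y_i), indices taken mod 5.
V_1→V_2: (6)(1) − (-4)(-7) = -22
V_2→V_3: (-4)(3) − (4)(1) = -16
V_3→V_4: (4)(1) − (7)(3) = -17
V_4→V_5: (7)(-6) − (7)(1) = -49
V_5→V_1: (7)(-7) − (6)(-6) = -13
Σ = -117
Area = |Σ|/2 = 58.5.
Hole:
Apply Gauss's area formula: 2A = Σ (x_i·y_{i+1} − x_{i+1}·y_i), indices taken mod 3.
Σ = (9) + (-1) + (-5) = 3
Area = |Σ|/2 = 1.5.
Net area = 58.5 − 1.5 = 57.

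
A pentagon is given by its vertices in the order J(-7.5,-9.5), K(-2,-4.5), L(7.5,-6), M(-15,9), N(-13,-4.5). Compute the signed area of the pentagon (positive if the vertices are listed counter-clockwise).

Σ = (14.75) + (45.75) + (-22.5) + (184.5) + (89.75) = 312.25
Signed area = Σ/2 = 156.125 (positive ⇒ counter-clockwise traversal).

156.125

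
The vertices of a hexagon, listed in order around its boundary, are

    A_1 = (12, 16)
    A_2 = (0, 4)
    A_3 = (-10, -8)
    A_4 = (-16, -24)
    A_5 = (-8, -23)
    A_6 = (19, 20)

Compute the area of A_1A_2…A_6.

358.5

Cross-terms: 48, 40, 112, 176, 277, 64  ⇒  Σ = 717
Area = |Σ|/2 = 358.5.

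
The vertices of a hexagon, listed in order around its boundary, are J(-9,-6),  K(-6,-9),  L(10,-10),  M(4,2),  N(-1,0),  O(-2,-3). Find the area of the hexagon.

Cross-terms: 45, 150, 60, 2, 3, -15  ⇒  Σ = 245
Area = |Σ|/2 = 122.5.

122.5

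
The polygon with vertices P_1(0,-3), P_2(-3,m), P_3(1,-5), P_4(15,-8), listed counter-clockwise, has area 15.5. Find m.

The doubled signed area Σ (x_i y_{i+1} − x_{i+1} y_i) is linear in m.
With m=0 it equals 28; the coefficient of m is -1 (from the two edges through P_2).
So -1·m + 28 = 2·15.5 = 31 ⇒ m = -3.

-3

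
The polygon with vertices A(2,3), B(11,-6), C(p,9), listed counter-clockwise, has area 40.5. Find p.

5

Write out the shoelace sum; only the two edges meeting at C involve p:
2·Area = [(11·9 − p·(-6)) + (p·3 − 2·9)] + -45
       = 9·p + 36 = 81
⇒ p = 5.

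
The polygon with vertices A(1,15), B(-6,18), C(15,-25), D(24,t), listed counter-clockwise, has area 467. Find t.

-1

Write out the shoelace sum; only the two edges meeting at D involve t:
2·Area = [(15·t − 24·(-25)) + (24·15 − 1·t)] + -12
       = 14·t + 948 = 934
⇒ t = -1.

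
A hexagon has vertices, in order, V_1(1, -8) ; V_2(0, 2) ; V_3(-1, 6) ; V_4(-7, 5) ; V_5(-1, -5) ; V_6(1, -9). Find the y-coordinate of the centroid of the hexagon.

Apply Gauss's area formula. First the cross-terms c_i = x_i·y_{i+1} − x_{i+1}·y_i:
  2, 2, 37, 40, 14, 1  ⇒  2A = 96, A = 48.
Then Σ (y_i + y_{i+1})·c_i = 198, so ȳ = 198 / (6·48) = 0.6875.

0.6875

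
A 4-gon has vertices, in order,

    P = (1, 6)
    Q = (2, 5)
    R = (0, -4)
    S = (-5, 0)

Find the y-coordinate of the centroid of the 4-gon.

Apply Gauss's area formula. First the cross-terms c_i = x_i·y_{i+1} − x_{i+1}·y_i:
  -7, -8, -20, -30  ⇒  2A = -65, A = -32.5.
Then Σ (y_i + y_{i+1})·c_i = -185, so ȳ = -185 / (6·(-32.5)) = 37/39.

37/39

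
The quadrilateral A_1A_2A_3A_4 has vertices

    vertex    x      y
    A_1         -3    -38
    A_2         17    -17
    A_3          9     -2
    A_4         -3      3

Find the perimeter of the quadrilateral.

|A_1A_2| = √((20)² + (21)²) = √841 = 29
|A_2A_3| = √((-8)² + (15)²) = √289 = 17
|A_3A_4| = √((-12)² + (5)²) = √169 = 13
|A_4A_1| = √((0)² + (-41)²) = √1681 = 41
Perimeter = 29 + 17 + 13 + 41 = 100.

100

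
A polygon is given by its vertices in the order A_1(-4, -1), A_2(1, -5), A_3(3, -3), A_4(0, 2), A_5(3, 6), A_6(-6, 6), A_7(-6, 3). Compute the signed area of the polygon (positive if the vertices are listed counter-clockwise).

61.5

Apply Gauss's area formula: 2A = Σ (x_i·y_{i+1} − x_{i+1}·y_i), indices taken mod 7.
A_1→A_2: (-4)(-5) − (1)(-1) = 21
A_2→A_3: (1)(-3) − (3)(-5) = 12
A_3→A_4: (3)(2) − (0)(-3) = 6
A_4→A_5: (0)(6) − (3)(2) = -6
A_5→A_6: (3)(6) − (-6)(6) = 54
A_6→A_7: (-6)(3) − (-6)(6) = 18
A_7→A_1: (-6)(-1) − (-4)(3) = 18
Σ = 123
Signed area = Σ/2 = 61.5 (positive ⇒ counter-clockwise traversal).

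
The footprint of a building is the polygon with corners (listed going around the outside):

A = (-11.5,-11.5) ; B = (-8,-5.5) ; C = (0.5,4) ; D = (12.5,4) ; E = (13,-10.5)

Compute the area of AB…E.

279.75

A→B: (-11.5)(-5.5) − (-8)(-11.5) = -28.75
B→C: (-8)(4) − (0.5)(-5.5) = -29.25
C→D: (0.5)(4) − (12.5)(4) = -48
D→E: (12.5)(-10.5) − (13)(4) = -183.25
E→A: (13)(-11.5) − (-11.5)(-10.5) = -270.25
Σ = -559.5
Area = |Σ|/2 = 279.75.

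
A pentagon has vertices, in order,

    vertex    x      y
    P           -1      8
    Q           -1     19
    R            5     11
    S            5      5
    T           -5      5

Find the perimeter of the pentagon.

|PQ| = √((0)² + (11)²) = √121 = 11
|QR| = √((6)² + (-8)²) = √100 = 10
|RS| = √((0)² + (-6)²) = √36 = 6
|ST| = √((-10)² + (0)²) = √100 = 10
|TP| = √((4)² + (3)²) = √25 = 5
Perimeter = 11 + 10 + 6 + 10 + 5 = 42.

42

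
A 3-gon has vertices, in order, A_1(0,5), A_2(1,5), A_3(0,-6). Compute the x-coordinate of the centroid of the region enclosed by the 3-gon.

Apply the shoelace formula. First the cross-terms c_i = x_i·y_{i+1} − x_{i+1}·y_i:
  -5, -6, 0  ⇒  2A = -11, A = -5.5.
Then Σ (x_i + x_{i+1})·c_i = -11, so x̄ = -11 / (6·(-5.5)) = 1/3.

1/3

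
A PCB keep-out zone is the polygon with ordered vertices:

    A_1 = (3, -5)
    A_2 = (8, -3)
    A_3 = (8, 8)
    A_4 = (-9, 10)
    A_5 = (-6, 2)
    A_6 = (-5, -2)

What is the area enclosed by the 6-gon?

Σ = (31) + (88) + (152) + (42) + (22) + (31) = 366
Area = |Σ|/2 = 183.

183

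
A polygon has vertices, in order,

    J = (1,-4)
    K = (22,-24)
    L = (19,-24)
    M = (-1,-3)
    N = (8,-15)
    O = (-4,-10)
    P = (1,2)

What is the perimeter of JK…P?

|JK| = √((21)² + (-20)²) = √841 = 29
|KL| = √((-3)² + (0)²) = √9 = 3
|LM| = √((-20)² + (21)²) = √841 = 29
|MN| = √((9)² + (-12)²) = √225 = 15
|NO| = √((-12)² + (5)²) = √169 = 13
|OP| = √((5)² + (12)²) = √169 = 13
|PJ| = √((0)² + (-6)²) = √36 = 6
Perimeter = 29 + 3 + 29 + 15 + 13 + 13 + 6 = 108.

108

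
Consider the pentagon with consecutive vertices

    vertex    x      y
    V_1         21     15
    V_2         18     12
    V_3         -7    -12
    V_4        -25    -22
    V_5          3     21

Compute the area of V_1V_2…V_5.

575.5

Apply the shoelace formula: 2A = Σ (x_i·y_{i+1} − x_{i+1}·y_i), indices taken mod 5.
V_1→V_2: (21)(12) − (18)(15) = -18
V_2→V_3: (18)(-12) − (-7)(12) = -132
V_3→V_4: (-7)(-22) − (-25)(-12) = -146
V_4→V_5: (-25)(21) − (3)(-22) = -459
V_5→V_1: (3)(15) − (21)(21) = -396
Σ = -1151
Area = |Σ|/2 = 575.5.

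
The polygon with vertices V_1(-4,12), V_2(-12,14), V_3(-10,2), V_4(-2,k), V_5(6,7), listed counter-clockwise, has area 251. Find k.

-13

The doubled signed area Σ (x_i y_{i+1} − x_{i+1} y_i) is linear in k.
With k=0 it equals 294; the coefficient of k is -16 (from the two edges through V_4).
So -16·k + 294 = 2·251 = 502 ⇒ k = -13.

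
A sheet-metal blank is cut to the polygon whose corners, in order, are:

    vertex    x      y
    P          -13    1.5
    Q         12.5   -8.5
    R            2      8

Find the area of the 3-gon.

Σ = (91.75) + (117) + (107) = 315.75
Area = |Σ|/2 = 157.875.

157.875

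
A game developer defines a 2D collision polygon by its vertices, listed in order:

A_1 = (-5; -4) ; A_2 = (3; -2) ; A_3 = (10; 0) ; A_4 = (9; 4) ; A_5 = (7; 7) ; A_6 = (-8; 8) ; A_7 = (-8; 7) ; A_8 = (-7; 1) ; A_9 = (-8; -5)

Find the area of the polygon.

Σ = (22) + (20) + (40) + (35) + (112) + (8) + (41) + (43) + (7) = 328
Area = |Σ|/2 = 164.

164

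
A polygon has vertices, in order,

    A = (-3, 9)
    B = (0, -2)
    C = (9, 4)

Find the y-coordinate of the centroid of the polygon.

11/3

Apply Gauss's area formula. First the cross-terms c_i = x_i·y_{i+1} − x_{i+1}·y_i:
  6, 18, 93  ⇒  2A = 117, A = 58.5.
Then Σ (y_i + y_{i+1})·c_i = 1287, so ȳ = 1287 / (6·58.5) = 11/3.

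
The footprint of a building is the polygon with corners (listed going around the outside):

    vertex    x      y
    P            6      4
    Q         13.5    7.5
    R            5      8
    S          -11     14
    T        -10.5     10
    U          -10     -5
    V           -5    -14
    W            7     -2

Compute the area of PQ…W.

Apply the shoelace formula: 2A = Σ (x_i·y_{i+1} − x_{i+1}·y_i), indices taken mod 8.
P→Q: (6)(7.5) − (13.5)(4) = -9
Q→R: (13.5)(8) − (5)(7.5) = 70.5
R→S: (5)(14) − (-11)(8) = 158
S→T: (-11)(10) − (-10.5)(14) = 37
T→U: (-10.5)(-5) − (-10)(10) = 152.5
U→V: (-10)(-14) − (-5)(-5) = 115
V→W: (-5)(-2) − (7)(-14) = 108
W→P: (7)(4) − (6)(-2) = 40
Σ = 672
Area = |Σ|/2 = 336.

336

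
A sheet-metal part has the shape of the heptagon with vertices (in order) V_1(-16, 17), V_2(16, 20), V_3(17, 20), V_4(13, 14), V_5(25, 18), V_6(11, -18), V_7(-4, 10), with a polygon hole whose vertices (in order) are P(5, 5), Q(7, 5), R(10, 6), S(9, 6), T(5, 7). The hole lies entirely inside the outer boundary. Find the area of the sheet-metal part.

628.5

Outer boundary:
Apply Gauss's area formula: 2A = Σ (x_i·y_{i+1} − x_{i+1}·y_i), indices taken mod 7.
Σ = (-592) + (-20) + (-22) + (-116) + (-648) + (38) + (92) = -1268
Area = |Σ|/2 = 634.
Hole:
Apply Gauss's area formula: 2A = Σ (x_i·y_{i+1} − x_{i+1}·y_i), indices taken mod 5.
Σ = (-10) + (-8) + (6) + (33) + (-10) = 11
Area = |Σ|/2 = 5.5.
Net area = 634 − 5.5 = 628.5.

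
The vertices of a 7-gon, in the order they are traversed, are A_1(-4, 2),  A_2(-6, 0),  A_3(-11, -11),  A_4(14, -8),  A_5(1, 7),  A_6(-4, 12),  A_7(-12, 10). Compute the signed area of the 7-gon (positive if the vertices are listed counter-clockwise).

293

A_1→A_2: (-4)(0) − (-6)(2) = 12
A_2→A_3: (-6)(-11) − (-11)(0) = 66
A_3→A_4: (-11)(-8) − (14)(-11) = 242
A_4→A_5: (14)(7) − (1)(-8) = 106
A_5→A_6: (1)(12) − (-4)(7) = 40
A_6→A_7: (-4)(10) − (-12)(12) = 104
A_7→A_1: (-12)(2) − (-4)(10) = 16
Σ = 586
Signed area = Σ/2 = 293 (positive ⇒ counter-clockwise traversal).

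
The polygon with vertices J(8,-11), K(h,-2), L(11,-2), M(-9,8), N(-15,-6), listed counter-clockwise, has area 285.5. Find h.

Write out the shoelace sum; only the two edges meeting at K involve h:
2·Area = [(8·(-2) − h·(-11)) + (h·(-2) − 11·(-2))] + 457
       = 9·h + 463 = 571
⇒ h = 12.

12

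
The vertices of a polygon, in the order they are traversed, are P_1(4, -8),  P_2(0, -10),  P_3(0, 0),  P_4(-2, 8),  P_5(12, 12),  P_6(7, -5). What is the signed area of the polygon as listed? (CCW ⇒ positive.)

Apply the shoelace formula: 2A = Σ (x_i·y_{i+1} − x_{i+1}·y_i), indices taken mod 6.
Σ = (-40) + (0) + (0) + (-120) + (-144) + (-36) = -340
Signed area = Σ/2 = -170 (negative ⇒ clockwise traversal).

-170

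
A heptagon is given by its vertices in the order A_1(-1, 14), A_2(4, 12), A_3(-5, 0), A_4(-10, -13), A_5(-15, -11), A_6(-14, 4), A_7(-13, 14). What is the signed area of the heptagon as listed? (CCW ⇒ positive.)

-277

Apply Gauss's area formula: 2A = Σ (x_i·y_{i+1} − x_{i+1}·y_i), indices taken mod 7.
Cross-terms: -68, 60, 65, -85, -214, -144, -168  ⇒  Σ = -554
Signed area = Σ/2 = -277 (negative ⇒ clockwise traversal).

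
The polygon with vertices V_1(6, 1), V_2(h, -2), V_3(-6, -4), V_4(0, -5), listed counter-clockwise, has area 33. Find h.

-6

The doubled signed area Σ (x_i y_{i+1} − x_{i+1} y_i) is linear in h.
With h=0 it equals 36; the coefficient of h is -5 (from the two edges through V_2).
So -5·h + 36 = 2·33 = 66 ⇒ h = -6.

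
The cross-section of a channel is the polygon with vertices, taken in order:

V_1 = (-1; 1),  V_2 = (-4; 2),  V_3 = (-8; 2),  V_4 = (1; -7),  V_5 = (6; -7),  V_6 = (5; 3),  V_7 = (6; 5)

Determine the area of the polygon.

Σ = (2) + (8) + (54) + (35) + (53) + (7) + (11) = 170
Area = |Σ|/2 = 85.

85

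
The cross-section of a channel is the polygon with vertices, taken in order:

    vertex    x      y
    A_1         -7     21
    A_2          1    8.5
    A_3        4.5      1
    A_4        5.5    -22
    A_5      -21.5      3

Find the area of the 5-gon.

554.625

Apply the shoelace (surveyor's) formula: 2A = Σ (x_i·y_{i+1} − x_{i+1}·y_i), indices taken mod 5.
Σ = (-80.5) + (-37.25) + (-104.5) + (-456.5) + (-430.5) = -1109.25
Area = |Σ|/2 = 554.625.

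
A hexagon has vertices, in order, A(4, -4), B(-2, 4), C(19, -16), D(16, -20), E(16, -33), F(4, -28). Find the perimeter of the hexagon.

94

|AB| = √((-6)² + (8)²) = √100 = 10
|BC| = √((21)² + (-20)²) = √841 = 29
|CD| = √((-3)² + (-4)²) = √25 = 5
|DE| = √((0)² + (-13)²) = √169 = 13
|EF| = √((-12)² + (5)²) = √169 = 13
|FA| = √((0)² + (24)²) = √576 = 24
Perimeter = 10 + 29 + 5 + 13 + 13 + 24 = 94.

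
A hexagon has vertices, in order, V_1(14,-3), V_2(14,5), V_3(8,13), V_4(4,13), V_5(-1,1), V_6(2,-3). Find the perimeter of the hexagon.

52

|V_1V_2| = √((0)² + (8)²) = √64 = 8
|V_2V_3| = √((-6)² + (8)²) = √100 = 10
|V_3V_4| = √((-4)² + (0)²) = √16 = 4
|V_4V_5| = √((-5)² + (-12)²) = √169 = 13
|V_5V_6| = √((3)² + (-4)²) = √25 = 5
|V_6V_1| = √((12)² + (0)²) = √144 = 12
Perimeter = 8 + 10 + 4 + 13 + 5 + 12 = 52.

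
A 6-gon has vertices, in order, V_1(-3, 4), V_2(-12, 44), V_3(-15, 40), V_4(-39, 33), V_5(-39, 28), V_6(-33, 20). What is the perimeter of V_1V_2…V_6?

120

|V_1V_2| = √((-9)² + (40)²) = √1681 = 41
|V_2V_3| = √((-3)² + (-4)²) = √25 = 5
|V_3V_4| = √((-24)² + (-7)²) = √625 = 25
|V_4V_5| = √((0)² + (-5)²) = √25 = 5
|V_5V_6| = √((6)² + (-8)²) = √100 = 10
|V_6V_1| = √((30)² + (-16)²) = √1156 = 34
Perimeter = 41 + 5 + 25 + 5 + 10 + 34 = 120.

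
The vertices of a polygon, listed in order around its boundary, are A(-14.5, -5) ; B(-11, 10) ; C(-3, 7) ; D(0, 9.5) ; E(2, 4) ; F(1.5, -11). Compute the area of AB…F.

244.75

Apply the surveyor's formula: 2A = Σ (x_i·y_{i+1} − x_{i+1}·y_i), indices taken mod 6.
Σ = (-200) + (-47) + (-28.5) + (-19) + (-28) + (-167) = -489.5
Area = |Σ|/2 = 244.75.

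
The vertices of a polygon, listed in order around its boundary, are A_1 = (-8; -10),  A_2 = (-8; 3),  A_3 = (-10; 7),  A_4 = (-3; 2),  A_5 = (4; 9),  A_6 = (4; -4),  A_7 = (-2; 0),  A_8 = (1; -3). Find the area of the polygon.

126

Apply Gauss's area formula: 2A = Σ (x_i·y_{i+1} − x_{i+1}·y_i), indices taken mod 8.
Cross-terms: -104, -26, 1, -35, -52, -8, 6, -34  ⇒  Σ = -252
Area = |Σ|/2 = 126.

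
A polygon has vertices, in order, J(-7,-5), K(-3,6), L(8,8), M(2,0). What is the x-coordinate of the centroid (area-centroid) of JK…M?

Apply the shoelace (surveyor's) formula. First the cross-terms c_i = x_i·y_{i+1} − x_{i+1}·y_i:
  -57, -72, -16, -10  ⇒  2A = -155, A = -77.5.
Then Σ (x_i + x_{i+1})·c_i = 100, so x̄ = 100 / (6·(-77.5)) = -20/93.

-20/93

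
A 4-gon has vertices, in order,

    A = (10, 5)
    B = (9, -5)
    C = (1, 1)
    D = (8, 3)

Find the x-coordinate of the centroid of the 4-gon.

Apply Gauss's area formula. First the cross-terms c_i = x_i·y_{i+1} − x_{i+1}·y_i:
  -95, 14, -5, 10  ⇒  2A = -76, A = -38.
Then Σ (x_i + x_{i+1})·c_i = -1530, so x̄ = -1530 / (6·(-38)) = 255/38.

255/38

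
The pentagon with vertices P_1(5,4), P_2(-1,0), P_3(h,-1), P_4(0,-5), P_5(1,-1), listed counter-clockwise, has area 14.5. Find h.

-2

The doubled signed area Σ (x_i y_{i+1} − x_{i+1} y_i) is linear in h.
With h=0 it equals 19; the coefficient of h is -5 (from the two edges through P_3).
So -5·h + 19 = 2·14.5 = 29 ⇒ h = -2.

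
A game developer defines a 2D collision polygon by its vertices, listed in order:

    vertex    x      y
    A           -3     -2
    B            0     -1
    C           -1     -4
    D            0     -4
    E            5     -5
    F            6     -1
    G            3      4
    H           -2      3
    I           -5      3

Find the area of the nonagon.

61.5

Apply the shoelace (surveyor's) formula: 2A = Σ (x_i·y_{i+1} − x_{i+1}·y_i), indices taken mod 9.
Cross-terms: 3, -1, 4, 20, 25, 27, 17, 9, 19  ⇒  Σ = 123
Area = |Σ|/2 = 61.5.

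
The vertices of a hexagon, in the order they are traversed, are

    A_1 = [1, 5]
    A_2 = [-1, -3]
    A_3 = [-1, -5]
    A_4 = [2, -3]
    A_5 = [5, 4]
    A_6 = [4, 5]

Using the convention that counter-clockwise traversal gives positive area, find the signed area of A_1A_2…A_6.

32

Cross-terms: 2, 2, 13, 23, 9, 15  ⇒  Σ = 64
Signed area = Σ/2 = 32 (positive ⇒ counter-clockwise traversal).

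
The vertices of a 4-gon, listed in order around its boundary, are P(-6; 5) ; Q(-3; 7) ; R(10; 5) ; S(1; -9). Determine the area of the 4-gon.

Apply the surveyor's formula: 2A = Σ (x_i·y_{i+1} − x_{i+1}·y_i), indices taken mod 4.
Σ = (-27) + (-85) + (-95) + (-49) = -256
Area = |Σ|/2 = 128.

128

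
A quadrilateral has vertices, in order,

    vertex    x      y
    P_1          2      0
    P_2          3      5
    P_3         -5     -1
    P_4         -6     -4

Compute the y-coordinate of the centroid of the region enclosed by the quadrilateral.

Apply Gauss's area formula. First the cross-terms c_i = x_i·y_{i+1} − x_{i+1}·y_i:
  10, 22, 14, 8  ⇒  2A = 54, A = 27.
Then Σ (y_i + y_{i+1})·c_i = 36, so ȳ = 36 / (6·27) = 2/9.

2/9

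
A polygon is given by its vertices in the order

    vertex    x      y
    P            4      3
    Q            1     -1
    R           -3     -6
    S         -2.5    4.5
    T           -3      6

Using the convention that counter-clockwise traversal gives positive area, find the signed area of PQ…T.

-39.5

Apply the surveyor's formula: 2A = Σ (x_i·y_{i+1} − x_{i+1}·y_i), indices taken mod 5.
Cross-terms: -7, -9, -28.5, -1.5, -33  ⇒  Σ = -79
Signed area = Σ/2 = -39.5 (negative ⇒ clockwise traversal).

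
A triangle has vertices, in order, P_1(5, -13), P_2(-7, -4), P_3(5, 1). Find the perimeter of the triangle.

|P_1P_2| = √((-12)² + (9)²) = √225 = 15
|P_2P_3| = √((12)² + (5)²) = √169 = 13
|P_3P_1| = √((0)² + (-14)²) = √196 = 14
Perimeter = 15 + 13 + 14 = 42.

42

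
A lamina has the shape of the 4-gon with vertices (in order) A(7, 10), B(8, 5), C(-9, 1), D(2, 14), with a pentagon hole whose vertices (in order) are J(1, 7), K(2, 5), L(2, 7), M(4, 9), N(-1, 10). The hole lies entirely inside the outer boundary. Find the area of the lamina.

Outer boundary:
Apply the shoelace formula: 2A = Σ (x_i·y_{i+1} − x_{i+1}·y_i), indices taken mod 4.
A→B: (7)(5) − (8)(10) = -45
B→C: (8)(1) − (-9)(5) = 53
C→D: (-9)(14) − (2)(1) = -128
D→A: (2)(10) − (7)(14) = -78
Σ = -198
Area = |Σ|/2 = 99.
Hole:
Cross-terms: -9, 4, -10, 49, -17  ⇒  Σ = 17
Area = |Σ|/2 = 8.5.
Net area = 99 − 8.5 = 90.5.

90.5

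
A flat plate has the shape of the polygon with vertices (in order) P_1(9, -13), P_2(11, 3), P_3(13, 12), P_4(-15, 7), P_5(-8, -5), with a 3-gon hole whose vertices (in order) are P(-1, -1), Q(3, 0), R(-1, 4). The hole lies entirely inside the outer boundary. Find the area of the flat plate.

397

Outer boundary:
Apply Gauss's area formula: 2A = Σ (x_i·y_{i+1} − x_{i+1}·y_i), indices taken mod 5.
Σ = (170) + (93) + (271) + (131) + (149) = 814
Area = |Σ|/2 = 407.
Hole:
Σ = (3) + (12) + (5) = 20
Area = |Σ|/2 = 10.
Net area = 407 − 10 = 397.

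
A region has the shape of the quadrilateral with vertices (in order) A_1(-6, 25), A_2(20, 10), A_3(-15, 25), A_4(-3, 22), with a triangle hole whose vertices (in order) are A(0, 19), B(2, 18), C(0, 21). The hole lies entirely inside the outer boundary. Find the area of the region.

Outer boundary:
Apply the surveyor's formula: 2A = Σ (x_i·y_{i+1} − x_{i+1}·y_i), indices taken mod 4.
A_1→A_2: (-6)(10) − (20)(25) = -560
A_2→A_3: (20)(25) − (-15)(10) = 650
A_3→A_4: (-15)(22) − (-3)(25) = -255
A_4→A_1: (-3)(25) − (-6)(22) = 57
Σ = -108
Area = |Σ|/2 = 54.
Hole:
Cross-terms: -38, 42, 0  ⇒  Σ = 4
Area = |Σ|/2 = 2.
Net area = 54 − 2 = 52.

52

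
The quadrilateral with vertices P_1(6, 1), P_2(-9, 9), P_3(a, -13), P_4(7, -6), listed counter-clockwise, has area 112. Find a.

The doubled signed area Σ (x_i y_{i+1} − x_{i+1} y_i) is linear in a.
With a=0 it equals 314; the coefficient of a is -15 (from the two edges through P_3).
So -15·a + 314 = 2·112 = 224 ⇒ a = 6.

6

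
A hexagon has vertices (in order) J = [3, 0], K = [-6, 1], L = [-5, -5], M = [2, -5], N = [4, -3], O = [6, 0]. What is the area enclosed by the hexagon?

52.5

Σ = (3) + (35) + (35) + (14) + (18) + (0) = 105
Area = |Σ|/2 = 52.5.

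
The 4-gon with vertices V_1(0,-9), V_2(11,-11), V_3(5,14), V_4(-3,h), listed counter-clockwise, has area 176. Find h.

-5

The doubled signed area Σ (x_i y_{i+1} − x_{i+1} y_i) is linear in h.
With h=0 it equals 377; the coefficient of h is 5 (from the two edges through V_4).
So 5·h + 377 = 2·176 = 352 ⇒ h = -5.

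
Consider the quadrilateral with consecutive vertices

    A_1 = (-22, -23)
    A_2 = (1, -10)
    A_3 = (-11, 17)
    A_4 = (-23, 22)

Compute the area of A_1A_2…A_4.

656

Apply the shoelace formula: 2A = Σ (x_i·y_{i+1} − x_{i+1}·y_i), indices taken mod 4.
Σ = (243) + (-93) + (149) + (1013) = 1312
Area = |Σ|/2 = 656.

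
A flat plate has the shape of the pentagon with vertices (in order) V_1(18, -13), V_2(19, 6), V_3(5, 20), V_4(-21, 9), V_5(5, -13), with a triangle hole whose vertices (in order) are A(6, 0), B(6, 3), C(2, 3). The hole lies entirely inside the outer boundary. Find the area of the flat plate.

Outer boundary:
Apply the surveyor's formula: 2A = Σ (x_i·y_{i+1} − x_{i+1}·y_i), indices taken mod 5.
Σ = (355) + (350) + (465) + (228) + (169) = 1567
Area = |Σ|/2 = 783.5.
Hole:
A→B: (6)(3) − (6)(0) = 18
B→C: (6)(3) − (2)(3) = 12
C→A: (2)(0) − (6)(3) = -18
Σ = 12
Area = |Σ|/2 = 6.
Net area = 783.5 − 6 = 777.5.

777.5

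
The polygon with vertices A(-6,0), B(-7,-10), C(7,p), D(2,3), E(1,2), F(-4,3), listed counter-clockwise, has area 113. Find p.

The doubled signed area Σ (x_i y_{i+1} − x_{i+1} y_i) is linear in p.
With p=0 it equals 181; the coefficient of p is -9 (from the two edges through C).
So -9·p + 181 = 2·113 = 226 ⇒ p = -5.

-5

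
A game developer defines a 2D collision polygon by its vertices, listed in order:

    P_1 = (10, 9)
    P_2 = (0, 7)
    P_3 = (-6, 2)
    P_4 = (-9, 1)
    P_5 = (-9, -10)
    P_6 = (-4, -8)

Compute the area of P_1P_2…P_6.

149.5

Apply Gauss's area formula: 2A = Σ (x_i·y_{i+1} − x_{i+1}·y_i), indices taken mod 6.
Σ = (70) + (42) + (12) + (99) + (32) + (44) = 299
Area = |Σ|/2 = 149.5.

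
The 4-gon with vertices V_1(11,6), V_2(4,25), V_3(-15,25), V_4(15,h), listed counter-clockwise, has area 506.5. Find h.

Write out the shoelace sum; only the two edges meeting at V_4 involve h:
2·Area = [((-15)·h − 15·25) + (15·6 − 11·h)] + 726
       = -26·h + 441 = 1013
⇒ h = -22.

-22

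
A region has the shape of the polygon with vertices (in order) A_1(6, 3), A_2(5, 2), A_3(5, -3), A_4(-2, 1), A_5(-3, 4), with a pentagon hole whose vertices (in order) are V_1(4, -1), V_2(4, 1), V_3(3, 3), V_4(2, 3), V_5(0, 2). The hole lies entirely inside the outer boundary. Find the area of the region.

25.5

Outer boundary:
Apply the surveyor's formula: 2A = Σ (x_i·y_{i+1} − x_{i+1}·y_i), indices taken mod 5.
Cross-terms: -3, -25, -1, -5, -33  ⇒  Σ = -67
Area = |Σ|/2 = 33.5.
Hole:
Apply Gauss's area formula: 2A = Σ (x_i·y_{i+1} − x_{i+1}·y_i), indices taken mod 5.
Σ = (8) + (9) + (3) + (4) + (-8) = 16
Area = |Σ|/2 = 8.
Net area = 33.5 − 8 = 25.5.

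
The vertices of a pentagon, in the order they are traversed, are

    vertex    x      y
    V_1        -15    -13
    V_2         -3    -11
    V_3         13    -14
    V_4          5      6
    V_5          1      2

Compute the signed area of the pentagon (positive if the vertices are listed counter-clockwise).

Apply Gauss's area formula: 2A = Σ (x_i·y_{i+1} − x_{i+1}·y_i), indices taken mod 5.
V_1→V_2: (-15)(-11) − (-3)(-13) = 126
V_2→V_3: (-3)(-14) − (13)(-11) = 185
V_3→V_4: (13)(6) − (5)(-14) = 148
V_4→V_5: (5)(2) − (1)(6) = 4
V_5→V_1: (1)(-13) − (-15)(2) = 17
Σ = 480
Signed area = Σ/2 = 240 (positive ⇒ counter-clockwise traversal).

240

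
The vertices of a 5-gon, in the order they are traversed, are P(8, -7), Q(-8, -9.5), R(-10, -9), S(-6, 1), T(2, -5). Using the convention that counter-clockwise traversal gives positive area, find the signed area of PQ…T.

Apply the shoelace formula: 2A = Σ (x_i·y_{i+1} − x_{i+1}·y_i), indices taken mod 5.
Σ = (-132) + (-23) + (-64) + (28) + (26) = -165
Signed area = Σ/2 = -82.5 (negative ⇒ clockwise traversal).

-82.5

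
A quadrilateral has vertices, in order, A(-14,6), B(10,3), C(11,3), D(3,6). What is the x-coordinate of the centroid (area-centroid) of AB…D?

7/54

Apply the shoelace (surveyor's) formula. First the cross-terms c_i = x_i·y_{i+1} − x_{i+1}·y_i:
  -102, -3, 57, 102  ⇒  2A = 54, A = 27.
Then Σ (x_i + x_{i+1})·c_i = 21, so x̄ = 21 / (6·27) = 7/54.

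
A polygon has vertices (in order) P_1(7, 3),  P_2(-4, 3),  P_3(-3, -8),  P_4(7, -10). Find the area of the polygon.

P_1→P_2: (7)(3) − (-4)(3) = 33
P_2→P_3: (-4)(-8) − (-3)(3) = 41
P_3→P_4: (-3)(-10) − (7)(-8) = 86
P_4→P_1: (7)(3) − (7)(-10) = 91
Σ = 251
Area = |Σ|/2 = 125.5.

125.5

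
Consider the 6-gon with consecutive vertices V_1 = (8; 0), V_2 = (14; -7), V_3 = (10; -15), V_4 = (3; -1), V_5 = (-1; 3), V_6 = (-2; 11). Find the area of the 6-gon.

123

Apply Gauss's area formula: 2A = Σ (x_i·y_{i+1} − x_{i+1}·y_i), indices taken mod 6.
Σ = (-56) + (-140) + (35) + (8) + (-5) + (-88) = -246
Area = |Σ|/2 = 123.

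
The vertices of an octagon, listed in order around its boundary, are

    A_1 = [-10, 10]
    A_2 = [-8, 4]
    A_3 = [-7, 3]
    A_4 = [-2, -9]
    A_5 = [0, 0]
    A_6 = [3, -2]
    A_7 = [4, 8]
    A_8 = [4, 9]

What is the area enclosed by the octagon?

139.5

Apply the shoelace (surveyor's) formula: 2A = Σ (x_i·y_{i+1} − x_{i+1}·y_i), indices taken mod 8.
A_1→A_2: (-10)(4) − (-8)(10) = 40
A_2→A_3: (-8)(3) − (-7)(4) = 4
A_3→A_4: (-7)(-9) − (-2)(3) = 69
A_4→A_5: (-2)(0) − (0)(-9) = 0
A_5→A_6: (0)(-2) − (3)(0) = 0
A_6→A_7: (3)(8) − (4)(-2) = 32
A_7→A_8: (4)(9) − (4)(8) = 4
A_8→A_1: (4)(10) − (-10)(9) = 130
Σ = 279
Area = |Σ|/2 = 139.5.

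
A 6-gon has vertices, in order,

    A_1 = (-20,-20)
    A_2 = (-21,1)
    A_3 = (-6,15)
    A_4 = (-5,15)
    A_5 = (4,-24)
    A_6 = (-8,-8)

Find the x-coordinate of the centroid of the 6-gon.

-1141/116

Apply the shoelace (surveyor's) formula. First the cross-terms c_i = x_i·y_{i+1} − x_{i+1}·y_i:
  -440, -309, -15, 60, -224, 0  ⇒  2A = -928, A = -464.
Then Σ (x_i + x_{i+1})·c_i = 27384, so x̄ = 27384 / (6·(-464)) = -1141/116.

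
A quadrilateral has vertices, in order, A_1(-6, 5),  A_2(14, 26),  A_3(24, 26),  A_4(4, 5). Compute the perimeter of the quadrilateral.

|A_1A_2| = √((20)² + (21)²) = √841 = 29
|A_2A_3| = √((10)² + (0)²) = √100 = 10
|A_3A_4| = √((-20)² + (-21)²) = √841 = 29
|A_4A_1| = √((-10)² + (0)²) = √100 = 10
Perimeter = 29 + 10 + 29 + 10 = 78.

78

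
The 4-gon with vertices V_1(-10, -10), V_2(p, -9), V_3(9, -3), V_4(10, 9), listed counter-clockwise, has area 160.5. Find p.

7

Write out the shoelace sum; only the two edges meeting at V_2 involve p:
2·Area = [((-10)·(-9) − p·(-10)) + (p·(-3) − 9·(-9))] + 101
       = 7·p + 272 = 321
⇒ p = 7.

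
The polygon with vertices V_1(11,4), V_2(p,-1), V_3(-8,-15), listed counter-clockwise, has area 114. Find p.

The doubled signed area Σ (x_i y_{i+1} − x_{i+1} y_i) is linear in p.
With p=0 it equals 114; the coefficient of p is -19 (from the two edges through V_2).
So -19·p + 114 = 2·114 = 228 ⇒ p = -6.

-6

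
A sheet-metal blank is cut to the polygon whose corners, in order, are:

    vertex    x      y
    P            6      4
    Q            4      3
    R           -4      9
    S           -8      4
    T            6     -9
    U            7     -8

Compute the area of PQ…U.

122.5

Apply the shoelace (surveyor's) formula: 2A = Σ (x_i·y_{i+1} − x_{i+1}·y_i), indices taken mod 6.
P→Q: (6)(3) − (4)(4) = 2
Q→R: (4)(9) − (-4)(3) = 48
R→S: (-4)(4) − (-8)(9) = 56
S→T: (-8)(-9) − (6)(4) = 48
T→U: (6)(-8) − (7)(-9) = 15
U→P: (7)(4) − (6)(-8) = 76
Σ = 245
Area = |Σ|/2 = 122.5.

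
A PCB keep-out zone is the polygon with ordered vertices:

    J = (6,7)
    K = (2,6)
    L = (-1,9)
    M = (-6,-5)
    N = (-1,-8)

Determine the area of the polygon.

94.5

Σ = (22) + (24) + (59) + (43) + (41) = 189
Area = |Σ|/2 = 94.5.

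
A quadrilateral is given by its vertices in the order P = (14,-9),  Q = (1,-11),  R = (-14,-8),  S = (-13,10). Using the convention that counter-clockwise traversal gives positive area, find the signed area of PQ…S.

Apply the shoelace (surveyor's) formula: 2A = Σ (x_i·y_{i+1} − x_{i+1}·y_i), indices taken mod 4.
Cross-terms: -145, -162, -244, -23  ⇒  Σ = -574
Signed area = Σ/2 = -287 (negative ⇒ clockwise traversal).

-287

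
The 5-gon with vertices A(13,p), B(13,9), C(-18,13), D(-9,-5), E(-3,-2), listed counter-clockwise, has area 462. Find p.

-15

The doubled signed area Σ (x_i y_{i+1} − x_{i+1} y_i) is linear in p.
With p=0 it equals 684; the coefficient of p is -16 (from the two edges through A).
So -16·p + 684 = 2·462 = 924 ⇒ p = -15.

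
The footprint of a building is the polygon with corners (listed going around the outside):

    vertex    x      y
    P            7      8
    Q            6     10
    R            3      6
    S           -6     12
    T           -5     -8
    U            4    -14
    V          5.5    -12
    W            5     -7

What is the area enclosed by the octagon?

Apply the shoelace formula: 2A = Σ (x_i·y_{i+1} − x_{i+1}·y_i), indices taken mod 8.
Σ = (22) + (6) + (72) + (108) + (102) + (29) + (21.5) + (89) = 449.5
Area = |Σ|/2 = 224.75.

224.75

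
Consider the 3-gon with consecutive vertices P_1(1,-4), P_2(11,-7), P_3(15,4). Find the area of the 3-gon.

P_1→P_2: (1)(-7) − (11)(-4) = 37
P_2→P_3: (11)(4) − (15)(-7) = 149
P_3→P_1: (15)(-4) − (1)(4) = -64
Σ = 122
Area = |Σ|/2 = 61.

61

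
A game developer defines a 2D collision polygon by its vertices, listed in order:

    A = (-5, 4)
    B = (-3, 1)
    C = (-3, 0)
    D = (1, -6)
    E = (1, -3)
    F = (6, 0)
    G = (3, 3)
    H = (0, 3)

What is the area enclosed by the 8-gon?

45.5

Apply the shoelace formula: 2A = Σ (x_i·y_{i+1} − x_{i+1}·y_i), indices taken mod 8.
Cross-terms: 7, 3, 18, 3, 18, 18, 9, 15  ⇒  Σ = 91
Area = |Σ|/2 = 45.5.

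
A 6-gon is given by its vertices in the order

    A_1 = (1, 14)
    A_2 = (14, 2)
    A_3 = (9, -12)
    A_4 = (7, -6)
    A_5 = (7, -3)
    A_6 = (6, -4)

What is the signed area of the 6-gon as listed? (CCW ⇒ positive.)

Apply Gauss's area formula: 2A = Σ (x_i·y_{i+1} − x_{i+1}·y_i), indices taken mod 6.
Σ = (-194) + (-186) + (30) + (21) + (-10) + (88) = -251
Signed area = Σ/2 = -125.5 (negative ⇒ clockwise traversal).

-125.5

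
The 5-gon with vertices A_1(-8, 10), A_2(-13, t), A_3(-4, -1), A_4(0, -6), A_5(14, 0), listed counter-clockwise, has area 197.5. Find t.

-1

The doubled signed area Σ (x_i y_{i+1} − x_{i+1} y_i) is linear in t.
With t=0 it equals 391; the coefficient of t is -4 (from the two edges through A_2).
So -4·t + 391 = 2·197.5 = 395 ⇒ t = -1.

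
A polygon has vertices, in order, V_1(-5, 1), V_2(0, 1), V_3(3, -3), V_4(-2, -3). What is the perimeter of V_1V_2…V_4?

|V_1V_2| = √((5)² + (0)²) = √25 = 5
|V_2V_3| = √((3)² + (-4)²) = √25 = 5
|V_3V_4| = √((-5)² + (0)²) = √25 = 5
|V_4V_1| = √((-3)² + (4)²) = √25 = 5
Perimeter = 5 + 5 + 5 + 5 = 20.

20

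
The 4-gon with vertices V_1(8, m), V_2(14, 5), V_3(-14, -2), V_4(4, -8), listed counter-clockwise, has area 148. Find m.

-3

Write out the shoelace sum; only the two edges meeting at V_1 involve m:
2·Area = [(4·m − 8·(-8)) + (8·5 − 14·m)] + 162
       = -10·m + 266 = 296
⇒ m = -3.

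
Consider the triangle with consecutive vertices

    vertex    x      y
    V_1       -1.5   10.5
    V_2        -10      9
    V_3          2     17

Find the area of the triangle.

25

Apply the shoelace formula: 2A = Σ (x_i·y_{i+1} − x_{i+1}·y_i), indices taken mod 3.
V_1→V_2: (-1.5)(9) − (-10)(10.5) = 91.5
V_2→V_3: (-10)(17) − (2)(9) = -188
V_3→V_1: (2)(10.5) − (-1.5)(17) = 46.5
Σ = -50
Area = |Σ|/2 = 25.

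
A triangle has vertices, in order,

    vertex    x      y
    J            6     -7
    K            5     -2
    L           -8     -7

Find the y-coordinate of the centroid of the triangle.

Apply Gauss's area formula. First the cross-terms c_i = x_i·y_{i+1} − x_{i+1}·y_i:
  23, -51, 98  ⇒  2A = 70, A = 35.
Then Σ (y_i + y_{i+1})·c_i = -1120, so ȳ = -1120 / (6·35) = -16/3.

-16/3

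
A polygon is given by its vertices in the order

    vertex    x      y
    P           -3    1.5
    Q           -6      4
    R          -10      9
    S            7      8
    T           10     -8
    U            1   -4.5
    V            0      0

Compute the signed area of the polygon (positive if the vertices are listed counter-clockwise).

P→Q: (-3)(4) − (-6)(1.5) = -3
Q→R: (-6)(9) − (-10)(4) = -14
R→S: (-10)(8) − (7)(9) = -143
S→T: (7)(-8) − (10)(8) = -136
T→U: (10)(-4.5) − (1)(-8) = -37
U→V: (1)(0) − (0)(-4.5) = 0
V→P: (0)(1.5) − (-3)(0) = 0
Σ = -333
Signed area = Σ/2 = -166.5 (negative ⇒ clockwise traversal).

-166.5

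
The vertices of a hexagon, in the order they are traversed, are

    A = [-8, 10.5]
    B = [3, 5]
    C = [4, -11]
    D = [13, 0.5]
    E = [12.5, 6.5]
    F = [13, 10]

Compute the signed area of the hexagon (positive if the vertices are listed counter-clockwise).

Apply the shoelace formula: 2A = Σ (x_i·y_{i+1} − x_{i+1}·y_i), indices taken mod 6.
A→B: (-8)(5) − (3)(10.5) = -71.5
B→C: (3)(-11) − (4)(5) = -53
C→D: (4)(0.5) − (13)(-11) = 145
D→E: (13)(6.5) − (12.5)(0.5) = 78.25
E→F: (12.5)(10) − (13)(6.5) = 40.5
F→A: (13)(10.5) − (-8)(10) = 216.5
Σ = 355.75
Signed area = Σ/2 = 177.875 (positive ⇒ counter-clockwise traversal).

177.875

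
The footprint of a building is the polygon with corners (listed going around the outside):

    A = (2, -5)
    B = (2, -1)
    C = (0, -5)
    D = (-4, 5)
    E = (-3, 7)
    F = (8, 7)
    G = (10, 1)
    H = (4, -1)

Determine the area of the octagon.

Apply Gauss's area formula: 2A = Σ (x_i·y_{i+1} − x_{i+1}·y_i), indices taken mod 8.
Cross-terms: 8, -10, -20, -13, -77, -62, -14, -18  ⇒  Σ = -206
Area = |Σ|/2 = 103.

103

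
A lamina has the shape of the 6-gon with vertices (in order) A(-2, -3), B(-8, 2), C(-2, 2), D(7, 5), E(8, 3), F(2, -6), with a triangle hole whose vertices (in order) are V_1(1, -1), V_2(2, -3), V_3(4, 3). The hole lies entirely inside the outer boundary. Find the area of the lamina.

Outer boundary:
Apply the shoelace formula: 2A = Σ (x_i·y_{i+1} − x_{i+1}·y_i), indices taken mod 6.
Cross-terms: -28, -12, -24, -19, -54, -18  ⇒  Σ = -155
Area = |Σ|/2 = 77.5.
Hole:
V_1→V_2: (1)(-3) − (2)(-1) = -1
V_2→V_3: (2)(3) − (4)(-3) = 18
V_3→V_1: (4)(-1) − (1)(3) = -7
Σ = 10
Area = |Σ|/2 = 5.
Net area = 77.5 − 5 = 72.5.

72.5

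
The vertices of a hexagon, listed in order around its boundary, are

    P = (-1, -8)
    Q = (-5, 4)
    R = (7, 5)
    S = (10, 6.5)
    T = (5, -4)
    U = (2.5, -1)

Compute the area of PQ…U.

Σ = (-44) + (-53) + (-4.5) + (-72.5) + (5) + (-21) = -190
Area = |Σ|/2 = 95.

95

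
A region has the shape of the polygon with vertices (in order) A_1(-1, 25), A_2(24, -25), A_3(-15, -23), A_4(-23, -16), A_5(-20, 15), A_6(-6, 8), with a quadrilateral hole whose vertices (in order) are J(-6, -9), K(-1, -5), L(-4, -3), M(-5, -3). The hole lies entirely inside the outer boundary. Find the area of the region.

Outer boundary:
Apply Gauss's area formula: 2A = Σ (x_i·y_{i+1} − x_{i+1}·y_i), indices taken mod 6.
Σ = (-575) + (-927) + (-289) + (-665) + (-70) + (-142) = -2668
Area = |Σ|/2 = 1334.
Hole:
Apply Gauss's area formula: 2A = Σ (x_i·y_{i+1} − x_{i+1}·y_i), indices taken mod 4.
J→K: (-6)(-5) − (-1)(-9) = 21
K→L: (-1)(-3) − (-4)(-5) = -17
L→M: (-4)(-3) − (-5)(-3) = -3
M→J: (-5)(-9) − (-6)(-3) = 27
Σ = 28
Area = |Σ|/2 = 14.
Net area = 1334 − 14 = 1320.

1320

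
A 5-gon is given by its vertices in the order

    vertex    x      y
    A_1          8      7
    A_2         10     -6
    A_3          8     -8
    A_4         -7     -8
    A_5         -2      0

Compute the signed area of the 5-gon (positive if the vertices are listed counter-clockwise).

-150

Σ = (-118) + (-32) + (-120) + (-16) + (-14) = -300
Signed area = Σ/2 = -150 (negative ⇒ clockwise traversal).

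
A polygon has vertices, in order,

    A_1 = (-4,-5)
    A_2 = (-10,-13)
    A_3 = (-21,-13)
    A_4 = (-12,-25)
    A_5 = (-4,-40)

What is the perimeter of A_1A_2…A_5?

|A_1A_2| = √((-6)² + (-8)²) = √100 = 10
|A_2A_3| = √((-11)² + (0)²) = √121 = 11
|A_3A_4| = √((9)² + (-12)²) = √225 = 15
|A_4A_5| = √((8)² + (-15)²) = √289 = 17
|A_5A_1| = √((0)² + (35)²) = √1225 = 35
Perimeter = 10 + 11 + 15 + 17 + 35 = 88.

88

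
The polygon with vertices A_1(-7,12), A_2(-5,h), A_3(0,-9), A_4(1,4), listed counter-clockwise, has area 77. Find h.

0

Write out the shoelace sum; only the two edges meeting at A_2 involve h:
2·Area = [((-7)·h − (-5)·12) + ((-5)·(-9) − 0·h)] + 49
       = -7·h + 154 = 154
⇒ h = 0.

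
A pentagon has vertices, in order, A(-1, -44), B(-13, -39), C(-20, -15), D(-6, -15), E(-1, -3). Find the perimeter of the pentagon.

106

|AB| = √((-12)² + (5)²) = √169 = 13
|BC| = √((-7)² + (24)²) = √625 = 25
|CD| = √((14)² + (0)²) = √196 = 14
|DE| = √((5)² + (12)²) = √169 = 13
|EA| = √((0)² + (-41)²) = √1681 = 41
Perimeter = 13 + 25 + 14 + 13 + 41 = 106.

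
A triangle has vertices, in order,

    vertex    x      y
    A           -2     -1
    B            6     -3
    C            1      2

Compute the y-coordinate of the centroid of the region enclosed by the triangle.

Apply the shoelace (surveyor's) formula. First the cross-terms c_i = x_i·y_{i+1} − x_{i+1}·y_i:
  12, 15, 3  ⇒  2A = 30, A = 15.
Then Σ (y_i + y_{i+1})·c_i = -60, so ȳ = -60 / (6·15) = -2/3.

-2/3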